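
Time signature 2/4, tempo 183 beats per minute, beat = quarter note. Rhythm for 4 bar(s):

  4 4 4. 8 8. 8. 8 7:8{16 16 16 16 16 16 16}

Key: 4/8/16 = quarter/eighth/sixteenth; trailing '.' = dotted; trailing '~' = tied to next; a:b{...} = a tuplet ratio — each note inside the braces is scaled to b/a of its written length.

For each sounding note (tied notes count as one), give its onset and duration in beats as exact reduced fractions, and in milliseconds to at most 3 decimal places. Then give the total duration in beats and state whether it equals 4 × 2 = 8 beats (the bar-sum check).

1) 0.0ms=0b +327.869ms=1b
2) 327.869ms=1b +327.869ms=1b
3) 655.738ms=2b +491.803ms=3/2b
4) 1147.541ms=7/2b +163.934ms=1/2b
5) 1311.475ms=4b +245.902ms=3/4b
6) 1557.377ms=19/4b +245.902ms=3/4b
7) 1803.279ms=11/2b +163.934ms=1/2b
8) 1967.213ms=6b +93.677ms=2/7b
9) 2060.89ms=44/7b +93.677ms=2/7b
10) 2154.567ms=46/7b +93.677ms=2/7b
11) 2248.244ms=48/7b +93.677ms=2/7b
12) 2341.92ms=50/7b +93.677ms=2/7b
13) 2435.597ms=52/7b +93.677ms=2/7b
14) 2529.274ms=54/7b +93.677ms=2/7b
Σ=8b of 8 (183bpm 2/4) — PASS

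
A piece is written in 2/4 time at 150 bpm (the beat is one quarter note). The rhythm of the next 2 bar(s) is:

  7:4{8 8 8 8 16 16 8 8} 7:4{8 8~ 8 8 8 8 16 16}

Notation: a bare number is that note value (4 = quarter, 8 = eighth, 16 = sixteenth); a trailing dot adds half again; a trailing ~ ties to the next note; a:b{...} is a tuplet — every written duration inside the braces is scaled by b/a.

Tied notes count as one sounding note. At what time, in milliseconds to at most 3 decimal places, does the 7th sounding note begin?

1. 0.0ms @ 0 + 114.286ms (2/7)
2. 114.286ms @ 2/7 + 114.286ms (2/7)
3. 228.571ms @ 4/7 + 114.286ms (2/7)
4. 342.857ms @ 6/7 + 114.286ms (2/7)
5. 457.143ms @ 8/7 + 57.143ms (1/7)
6. 514.286ms @ 9/7 + 57.143ms (1/7)
7. 571.429ms @ 10/7 + 114.286ms (2/7)
8. 685.714ms @ 12/7 + 114.286ms (2/7)
9. 800.0ms @ 2 + 114.286ms (2/7)
10. 914.286ms @ 16/7 + 228.571ms (4/7)
11. 1142.857ms @ 20/7 + 114.286ms (2/7)
12. 1257.143ms @ 22/7 + 114.286ms (2/7)
13. 1371.429ms @ 24/7 + 114.286ms (2/7)
14. 1485.714ms @ 26/7 + 57.143ms (1/7)
15. 1542.857ms @ 27/7 + 57.143ms (1/7)

note 7 onset = 10/7b = 571.429ms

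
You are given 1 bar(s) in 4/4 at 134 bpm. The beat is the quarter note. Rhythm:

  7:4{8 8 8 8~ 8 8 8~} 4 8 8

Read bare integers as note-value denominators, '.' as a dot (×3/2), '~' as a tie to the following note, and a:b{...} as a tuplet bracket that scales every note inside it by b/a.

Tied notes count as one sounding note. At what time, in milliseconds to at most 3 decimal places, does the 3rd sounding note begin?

1. 0.0ms @ 0 + 127.932ms (2/7)
2. 127.932ms @ 2/7 + 127.932ms (2/7)
3. 255.864ms @ 4/7 + 127.932ms (2/7)
4. 383.795ms @ 6/7 + 255.864ms (4/7)
5. 639.659ms @ 10/7 + 127.932ms (2/7)
6. 767.591ms @ 12/7 + 575.693ms (9/7)
7. 1343.284ms @ 3 + 223.881ms (1/2)
8. 1567.164ms @ 7/2 + 223.881ms (1/2)

note 3 onset = 4/7b = 255.864ms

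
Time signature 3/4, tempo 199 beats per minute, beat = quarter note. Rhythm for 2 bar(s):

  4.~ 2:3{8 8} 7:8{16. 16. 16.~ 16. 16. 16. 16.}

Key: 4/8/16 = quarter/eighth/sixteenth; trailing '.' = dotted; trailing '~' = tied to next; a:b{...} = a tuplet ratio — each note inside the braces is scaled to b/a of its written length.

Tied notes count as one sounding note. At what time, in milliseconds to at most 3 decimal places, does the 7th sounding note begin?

note 7 onset = 36/7b = 1550.61ms

1. 0.0ms @ 0 + 678.392ms (9/4)
2. 678.392ms @ 9/4 + 226.131ms (3/4)
3. 904.523ms @ 3 + 129.218ms (3/7)
4. 1033.74ms @ 24/7 + 129.218ms (3/7)
5. 1162.958ms @ 27/7 + 258.435ms (6/7)
6. 1421.393ms @ 33/7 + 129.218ms (3/7)
7. 1550.61ms @ 36/7 + 129.218ms (3/7)
8. 1679.828ms @ 39/7 + 129.218ms (3/7)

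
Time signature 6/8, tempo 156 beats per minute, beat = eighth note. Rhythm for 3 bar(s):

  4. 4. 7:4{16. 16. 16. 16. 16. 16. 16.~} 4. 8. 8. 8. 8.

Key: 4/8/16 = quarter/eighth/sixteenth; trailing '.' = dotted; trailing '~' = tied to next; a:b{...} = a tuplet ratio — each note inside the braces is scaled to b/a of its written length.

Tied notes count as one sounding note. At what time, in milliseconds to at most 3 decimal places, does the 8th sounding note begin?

1. 0.0ms @ 0 + 1153.846ms (3)
2. 1153.846ms @ 3 + 1153.846ms (3)
3. 2307.692ms @ 6 + 164.835ms (3/7)
4. 2472.527ms @ 45/7 + 164.835ms (3/7)
5. 2637.363ms @ 48/7 + 164.835ms (3/7)
6. 2802.198ms @ 51/7 + 164.835ms (3/7)
7. 2967.033ms @ 54/7 + 164.835ms (3/7)
8. 3131.868ms @ 57/7 + 164.835ms (3/7)
9. 3296.703ms @ 60/7 + 1318.681ms (24/7)
10. 4615.385ms @ 12 + 576.923ms (3/2)
11. 5192.308ms @ 27/2 + 576.923ms (3/2)
12. 5769.231ms @ 15 + 576.923ms (3/2)
13. 6346.154ms @ 33/2 + 576.923ms (3/2)

note 8 onset = 57/7b = 3131.868ms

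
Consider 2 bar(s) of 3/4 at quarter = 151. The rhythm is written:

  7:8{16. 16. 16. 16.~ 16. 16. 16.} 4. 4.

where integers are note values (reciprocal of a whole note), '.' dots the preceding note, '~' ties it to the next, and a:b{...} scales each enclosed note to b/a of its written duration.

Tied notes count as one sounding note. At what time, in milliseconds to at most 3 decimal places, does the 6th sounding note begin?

1. 0.0ms @ 0 + 170.293ms (3/7)
2. 170.293ms @ 3/7 + 170.293ms (3/7)
3. 340.587ms @ 6/7 + 170.293ms (3/7)
4. 510.88ms @ 9/7 + 340.587ms (6/7)
5. 851.466ms @ 15/7 + 170.293ms (3/7)
6. 1021.76ms @ 18/7 + 170.293ms (3/7)
7. 1192.053ms @ 3 + 596.026ms (3/2)
8. 1788.079ms @ 9/2 + 596.026ms (3/2)

note 6 onset = 18/7b = 1021.76ms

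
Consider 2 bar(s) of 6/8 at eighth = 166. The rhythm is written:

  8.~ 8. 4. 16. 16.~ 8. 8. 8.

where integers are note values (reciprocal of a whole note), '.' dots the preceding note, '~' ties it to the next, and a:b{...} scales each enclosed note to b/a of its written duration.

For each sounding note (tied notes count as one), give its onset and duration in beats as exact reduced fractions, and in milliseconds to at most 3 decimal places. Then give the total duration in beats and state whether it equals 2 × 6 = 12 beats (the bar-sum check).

1) 0.0ms=0b +1084.337ms=3b
2) 1084.337ms=3b +1084.337ms=3b
3) 2168.675ms=6b +271.084ms=3/4b
4) 2439.759ms=27/4b +813.253ms=9/4b
5) 3253.012ms=9b +542.169ms=3/2b
6) 3795.181ms=21/2b +542.169ms=3/2b
Σ=12b of 12 (166bpm 6/8) — PASS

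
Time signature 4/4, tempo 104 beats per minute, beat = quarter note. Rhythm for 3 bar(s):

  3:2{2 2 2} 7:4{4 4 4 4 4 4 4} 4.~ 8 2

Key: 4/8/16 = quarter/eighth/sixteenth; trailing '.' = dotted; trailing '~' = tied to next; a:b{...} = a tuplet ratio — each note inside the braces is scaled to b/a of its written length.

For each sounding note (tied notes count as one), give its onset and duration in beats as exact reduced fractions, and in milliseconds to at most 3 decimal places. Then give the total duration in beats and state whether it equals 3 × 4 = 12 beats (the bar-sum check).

1) 0.0ms=0b +769.231ms=4/3b
2) 769.231ms=4/3b +769.231ms=4/3b
3) 1538.462ms=8/3b +769.231ms=4/3b
4) 2307.692ms=4b +329.67ms=4/7b
5) 2637.363ms=32/7b +329.67ms=4/7b
6) 2967.033ms=36/7b +329.67ms=4/7b
7) 3296.703ms=40/7b +329.67ms=4/7b
8) 3626.374ms=44/7b +329.67ms=4/7b
9) 3956.044ms=48/7b +329.67ms=4/7b
10) 4285.714ms=52/7b +329.67ms=4/7b
11) 4615.385ms=8b +1153.846ms=2b
12) 5769.231ms=10b +1153.846ms=2b
Σ=12b of 12 (104bpm 4/4) — PASS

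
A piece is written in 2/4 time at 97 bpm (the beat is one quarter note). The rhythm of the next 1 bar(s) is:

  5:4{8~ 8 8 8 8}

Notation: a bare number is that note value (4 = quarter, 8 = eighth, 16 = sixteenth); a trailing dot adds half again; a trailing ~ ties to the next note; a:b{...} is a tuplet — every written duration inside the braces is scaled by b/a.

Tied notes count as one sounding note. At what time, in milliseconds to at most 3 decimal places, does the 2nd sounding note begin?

note 2 onset = 4/5b = 494.845ms

1. 0.0ms @ 0 + 494.845ms (4/5)
2. 494.845ms @ 4/5 + 247.423ms (2/5)
3. 742.268ms @ 6/5 + 247.423ms (2/5)
4. 989.691ms @ 8/5 + 247.423ms (2/5)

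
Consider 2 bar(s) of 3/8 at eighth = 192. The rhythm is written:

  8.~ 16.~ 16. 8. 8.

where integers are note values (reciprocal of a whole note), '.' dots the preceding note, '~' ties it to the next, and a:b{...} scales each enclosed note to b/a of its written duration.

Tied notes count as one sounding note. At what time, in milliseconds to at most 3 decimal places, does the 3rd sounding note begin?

note 3 onset = 9/2b = 1406.25ms

1. 0.0ms @ 0 + 937.5ms (3)
2. 937.5ms @ 3 + 468.75ms (3/2)
3. 1406.25ms @ 9/2 + 468.75ms (3/2)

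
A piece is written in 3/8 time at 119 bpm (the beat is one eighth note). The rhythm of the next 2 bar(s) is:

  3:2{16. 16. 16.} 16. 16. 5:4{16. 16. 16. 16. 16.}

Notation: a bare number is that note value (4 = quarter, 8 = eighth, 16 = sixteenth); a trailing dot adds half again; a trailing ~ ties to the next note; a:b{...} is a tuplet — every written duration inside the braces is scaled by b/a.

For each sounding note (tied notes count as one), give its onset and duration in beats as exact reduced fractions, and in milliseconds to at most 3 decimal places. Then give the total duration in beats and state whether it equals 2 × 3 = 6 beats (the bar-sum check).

1) 0.0ms=0b +252.101ms=1/2b
2) 252.101ms=1/2b +252.101ms=1/2b
3) 504.202ms=1b +252.101ms=1/2b
4) 756.303ms=3/2b +378.151ms=3/4b
5) 1134.454ms=9/4b +378.151ms=3/4b
6) 1512.605ms=3b +302.521ms=3/5b
7) 1815.126ms=18/5b +302.521ms=3/5b
8) 2117.647ms=21/5b +302.521ms=3/5b
9) 2420.168ms=24/5b +302.521ms=3/5b
10) 2722.689ms=27/5b +302.521ms=3/5b
Σ=6b of 6 (119bpm 3/8) — PASS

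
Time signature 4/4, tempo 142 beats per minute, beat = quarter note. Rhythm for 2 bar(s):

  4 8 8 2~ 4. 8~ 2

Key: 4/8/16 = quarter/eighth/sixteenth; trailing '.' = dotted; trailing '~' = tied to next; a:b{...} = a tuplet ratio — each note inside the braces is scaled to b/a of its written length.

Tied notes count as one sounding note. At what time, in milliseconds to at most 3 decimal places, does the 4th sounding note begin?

1. 0.0ms @ 0 + 422.535ms (1)
2. 422.535ms @ 1 + 211.268ms (1/2)
3. 633.803ms @ 3/2 + 211.268ms (1/2)
4. 845.07ms @ 2 + 1478.873ms (7/2)
5. 2323.944ms @ 11/2 + 1056.338ms (5/2)

note 4 onset = 2b = 845.07ms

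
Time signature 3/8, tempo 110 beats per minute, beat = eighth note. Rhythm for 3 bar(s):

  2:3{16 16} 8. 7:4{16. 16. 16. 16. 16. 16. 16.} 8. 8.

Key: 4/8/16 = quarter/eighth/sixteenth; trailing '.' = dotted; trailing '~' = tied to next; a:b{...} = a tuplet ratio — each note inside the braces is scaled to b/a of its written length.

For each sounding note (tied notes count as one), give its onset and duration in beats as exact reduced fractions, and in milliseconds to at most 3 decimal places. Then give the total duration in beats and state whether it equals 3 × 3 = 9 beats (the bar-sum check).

1) 0.0ms=0b +409.091ms=3/4b
2) 409.091ms=3/4b +409.091ms=3/4b
3) 818.182ms=3/2b +818.182ms=3/2b
4) 1636.364ms=3b +233.766ms=3/7b
5) 1870.13ms=24/7b +233.766ms=3/7b
6) 2103.896ms=27/7b +233.766ms=3/7b
7) 2337.662ms=30/7b +233.766ms=3/7b
8) 2571.429ms=33/7b +233.766ms=3/7b
9) 2805.195ms=36/7b +233.766ms=3/7b
10) 3038.961ms=39/7b +233.766ms=3/7b
11) 3272.727ms=6b +818.182ms=3/2b
12) 4090.909ms=15/2b +818.182ms=3/2b
Σ=9b of 9 (110bpm 3/8) — PASS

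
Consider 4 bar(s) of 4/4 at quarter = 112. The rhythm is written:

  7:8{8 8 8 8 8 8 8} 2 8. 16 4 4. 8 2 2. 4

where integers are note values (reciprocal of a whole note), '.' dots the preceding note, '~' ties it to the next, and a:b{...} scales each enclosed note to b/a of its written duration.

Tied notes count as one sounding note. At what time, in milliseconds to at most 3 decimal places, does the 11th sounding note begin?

1. 0.0ms @ 0 + 306.122ms (4/7)
2. 306.122ms @ 4/7 + 306.122ms (4/7)
3. 612.245ms @ 8/7 + 306.122ms (4/7)
4. 918.367ms @ 12/7 + 306.122ms (4/7)
5. 1224.49ms @ 16/7 + 306.122ms (4/7)
6. 1530.612ms @ 20/7 + 306.122ms (4/7)
7. 1836.735ms @ 24/7 + 306.122ms (4/7)
8. 2142.857ms @ 4 + 1071.429ms (2)
9. 3214.286ms @ 6 + 401.786ms (3/4)
10. 3616.071ms @ 27/4 + 133.929ms (1/4)
11. 3750.0ms @ 7 + 535.714ms (1)
12. 4285.714ms @ 8 + 803.571ms (3/2)
13. 5089.286ms @ 19/2 + 267.857ms (1/2)
14. 5357.143ms @ 10 + 1071.429ms (2)
15. 6428.571ms @ 12 + 1607.143ms (3)
16. 8035.714ms @ 15 + 535.714ms (1)

note 11 onset = 7b = 3750.0ms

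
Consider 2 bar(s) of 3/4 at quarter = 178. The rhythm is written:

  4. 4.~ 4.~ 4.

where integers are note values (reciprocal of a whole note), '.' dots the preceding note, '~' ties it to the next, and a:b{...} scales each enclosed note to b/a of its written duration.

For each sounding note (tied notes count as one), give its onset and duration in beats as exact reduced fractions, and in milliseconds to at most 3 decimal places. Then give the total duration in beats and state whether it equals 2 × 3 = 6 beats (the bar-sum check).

1) 0.0ms=0b +505.618ms=3/2b
2) 505.618ms=3/2b +1516.854ms=9/2b
Σ=6b of 6 (178bpm 3/4) — PASS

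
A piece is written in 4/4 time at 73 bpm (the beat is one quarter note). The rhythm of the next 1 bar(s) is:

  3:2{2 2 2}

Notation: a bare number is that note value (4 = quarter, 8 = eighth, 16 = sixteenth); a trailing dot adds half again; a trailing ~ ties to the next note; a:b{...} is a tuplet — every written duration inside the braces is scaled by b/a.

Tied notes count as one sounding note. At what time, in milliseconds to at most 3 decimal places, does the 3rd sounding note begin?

1. 0.0ms @ 0 + 1095.89ms (4/3)
2. 1095.89ms @ 4/3 + 1095.89ms (4/3)
3. 2191.781ms @ 8/3 + 1095.89ms (4/3)

note 3 onset = 8/3b = 2191.781ms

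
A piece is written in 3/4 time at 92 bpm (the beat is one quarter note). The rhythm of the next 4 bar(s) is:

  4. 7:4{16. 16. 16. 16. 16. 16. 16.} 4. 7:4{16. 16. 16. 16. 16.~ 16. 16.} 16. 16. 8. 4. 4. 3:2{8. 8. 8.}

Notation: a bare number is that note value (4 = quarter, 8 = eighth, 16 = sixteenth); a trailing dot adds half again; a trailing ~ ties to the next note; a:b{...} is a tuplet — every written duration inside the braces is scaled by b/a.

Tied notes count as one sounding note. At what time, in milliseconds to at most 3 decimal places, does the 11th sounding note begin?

note 11 onset = 33/7b = 3074.534ms

1. 0.0ms @ 0 + 978.261ms (3/2)
2. 978.261ms @ 3/2 + 139.752ms (3/14)
3. 1118.012ms @ 12/7 + 139.752ms (3/14)
4. 1257.764ms @ 27/14 + 139.752ms (3/14)
5. 1397.516ms @ 15/7 + 139.752ms (3/14)
6. 1537.267ms @ 33/14 + 139.752ms (3/14)
7. 1677.019ms @ 18/7 + 139.752ms (3/14)
8. 1816.77ms @ 39/14 + 139.752ms (3/14)
9. 1956.522ms @ 3 + 978.261ms (3/2)
10. 2934.783ms @ 9/2 + 139.752ms (3/14)
11. 3074.534ms @ 33/7 + 139.752ms (3/14)
12. 3214.286ms @ 69/14 + 139.752ms (3/14)
13. 3354.037ms @ 36/7 + 139.752ms (3/14)
14. 3493.789ms @ 75/14 + 279.503ms (3/7)
15. 3773.292ms @ 81/14 + 139.752ms (3/14)
16. 3913.043ms @ 6 + 244.565ms (3/8)
17. 4157.609ms @ 51/8 + 244.565ms (3/8)
18. 4402.174ms @ 27/4 + 489.13ms (3/4)
19. 4891.304ms @ 15/2 + 978.261ms (3/2)
20. 5869.565ms @ 9 + 978.261ms (3/2)
21. 6847.826ms @ 21/2 + 326.087ms (1/2)
22. 7173.913ms @ 11 + 326.087ms (1/2)
23. 7500.0ms @ 23/2 + 326.087ms (1/2)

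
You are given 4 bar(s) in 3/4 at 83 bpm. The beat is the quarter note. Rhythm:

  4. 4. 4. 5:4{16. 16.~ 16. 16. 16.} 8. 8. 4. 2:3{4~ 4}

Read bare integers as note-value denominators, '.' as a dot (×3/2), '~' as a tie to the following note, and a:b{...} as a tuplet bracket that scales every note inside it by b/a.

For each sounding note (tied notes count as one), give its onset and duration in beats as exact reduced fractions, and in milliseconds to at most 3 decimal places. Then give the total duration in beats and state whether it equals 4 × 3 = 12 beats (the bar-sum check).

1) 0.0ms=0b +1084.337ms=3/2b
2) 1084.337ms=3/2b +1084.337ms=3/2b
3) 2168.675ms=3b +1084.337ms=3/2b
4) 3253.012ms=9/2b +216.867ms=3/10b
5) 3469.88ms=24/5b +433.735ms=3/5b
6) 3903.614ms=27/5b +216.867ms=3/10b
7) 4120.482ms=57/10b +216.867ms=3/10b
8) 4337.349ms=6b +542.169ms=3/4b
9) 4879.518ms=27/4b +542.169ms=3/4b
10) 5421.687ms=15/2b +1084.337ms=3/2b
11) 6506.024ms=9b +2168.675ms=3b
Σ=12b of 12 (83bpm 3/4) — PASS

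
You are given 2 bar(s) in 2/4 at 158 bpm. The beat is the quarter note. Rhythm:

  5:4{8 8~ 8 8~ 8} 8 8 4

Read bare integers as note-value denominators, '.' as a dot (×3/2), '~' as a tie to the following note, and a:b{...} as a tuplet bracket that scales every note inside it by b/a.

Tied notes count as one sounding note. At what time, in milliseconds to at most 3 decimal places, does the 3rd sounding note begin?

1. 0.0ms @ 0 + 151.899ms (2/5)
2. 151.899ms @ 2/5 + 303.797ms (4/5)
3. 455.696ms @ 6/5 + 303.797ms (4/5)
4. 759.494ms @ 2 + 189.873ms (1/2)
5. 949.367ms @ 5/2 + 189.873ms (1/2)
6. 1139.241ms @ 3 + 379.747ms (1)

note 3 onset = 6/5b = 455.696ms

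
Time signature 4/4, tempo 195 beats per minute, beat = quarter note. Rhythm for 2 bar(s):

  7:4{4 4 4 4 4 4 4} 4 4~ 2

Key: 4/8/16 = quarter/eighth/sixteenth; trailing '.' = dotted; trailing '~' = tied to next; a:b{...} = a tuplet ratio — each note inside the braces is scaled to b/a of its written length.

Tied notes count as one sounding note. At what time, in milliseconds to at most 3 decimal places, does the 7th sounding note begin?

1. 0.0ms @ 0 + 175.824ms (4/7)
2. 175.824ms @ 4/7 + 175.824ms (4/7)
3. 351.648ms @ 8/7 + 175.824ms (4/7)
4. 527.473ms @ 12/7 + 175.824ms (4/7)
5. 703.297ms @ 16/7 + 175.824ms (4/7)
6. 879.121ms @ 20/7 + 175.824ms (4/7)
7. 1054.945ms @ 24/7 + 175.824ms (4/7)
8. 1230.769ms @ 4 + 307.692ms (1)
9. 1538.462ms @ 5 + 923.077ms (3)

note 7 onset = 24/7b = 1054.945ms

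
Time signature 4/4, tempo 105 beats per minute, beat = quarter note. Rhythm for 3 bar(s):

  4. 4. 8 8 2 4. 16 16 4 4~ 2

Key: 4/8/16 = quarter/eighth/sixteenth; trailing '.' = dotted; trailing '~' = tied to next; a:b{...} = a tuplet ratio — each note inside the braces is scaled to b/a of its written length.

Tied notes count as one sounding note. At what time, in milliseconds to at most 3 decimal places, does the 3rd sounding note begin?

1. 0.0ms @ 0 + 857.143ms (3/2)
2. 857.143ms @ 3/2 + 857.143ms (3/2)
3. 1714.286ms @ 3 + 285.714ms (1/2)
4. 2000.0ms @ 7/2 + 285.714ms (1/2)
5. 2285.714ms @ 4 + 1142.857ms (2)
6. 3428.571ms @ 6 + 857.143ms (3/2)
7. 4285.714ms @ 15/2 + 142.857ms (1/4)
8. 4428.571ms @ 31/4 + 142.857ms (1/4)
9. 4571.429ms @ 8 + 571.429ms (1)
10. 5142.857ms @ 9 + 1714.286ms (3)

note 3 onset = 3b = 1714.286ms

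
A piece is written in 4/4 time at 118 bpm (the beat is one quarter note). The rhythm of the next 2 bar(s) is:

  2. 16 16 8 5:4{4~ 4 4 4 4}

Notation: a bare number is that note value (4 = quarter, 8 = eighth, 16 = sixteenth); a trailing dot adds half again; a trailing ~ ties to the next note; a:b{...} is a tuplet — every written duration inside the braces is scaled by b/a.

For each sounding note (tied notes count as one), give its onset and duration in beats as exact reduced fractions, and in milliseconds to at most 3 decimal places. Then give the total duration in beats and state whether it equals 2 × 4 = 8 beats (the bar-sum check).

1) 0.0ms=0b +1525.424ms=3b
2) 1525.424ms=3b +127.119ms=1/4b
3) 1652.542ms=13/4b +127.119ms=1/4b
4) 1779.661ms=7/2b +254.237ms=1/2b
5) 2033.898ms=4b +813.559ms=8/5b
6) 2847.458ms=28/5b +406.78ms=4/5b
7) 3254.237ms=32/5b +406.78ms=4/5b
8) 3661.017ms=36/5b +406.78ms=4/5b
Σ=8b of 8 (118bpm 4/4) — PASS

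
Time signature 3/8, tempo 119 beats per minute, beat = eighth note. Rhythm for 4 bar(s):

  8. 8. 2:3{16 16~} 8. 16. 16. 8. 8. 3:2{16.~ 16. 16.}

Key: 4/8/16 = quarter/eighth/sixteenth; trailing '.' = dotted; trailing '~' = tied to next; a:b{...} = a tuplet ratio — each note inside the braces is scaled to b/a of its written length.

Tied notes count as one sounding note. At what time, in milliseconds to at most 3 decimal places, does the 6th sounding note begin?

1. 0.0ms @ 0 + 756.303ms (3/2)
2. 756.303ms @ 3/2 + 756.303ms (3/2)
3. 1512.605ms @ 3 + 378.151ms (3/4)
4. 1890.756ms @ 15/4 + 1134.454ms (9/4)
5. 3025.21ms @ 6 + 378.151ms (3/4)
6. 3403.361ms @ 27/4 + 378.151ms (3/4)
7. 3781.513ms @ 15/2 + 756.303ms (3/2)
8. 4537.815ms @ 9 + 756.303ms (3/2)
9. 5294.118ms @ 21/2 + 504.202ms (1)
10. 5798.319ms @ 23/2 + 252.101ms (1/2)

note 6 onset = 27/4b = 3403.361ms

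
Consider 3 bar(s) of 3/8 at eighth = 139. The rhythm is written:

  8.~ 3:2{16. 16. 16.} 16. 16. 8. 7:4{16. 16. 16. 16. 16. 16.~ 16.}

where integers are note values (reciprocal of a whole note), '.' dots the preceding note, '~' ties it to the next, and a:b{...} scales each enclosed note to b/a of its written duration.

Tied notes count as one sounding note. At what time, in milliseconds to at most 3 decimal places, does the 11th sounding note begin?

note 11 onset = 54/7b = 3329.908ms

1. 0.0ms @ 0 + 863.309ms (2)
2. 863.309ms @ 2 + 215.827ms (1/2)
3. 1079.137ms @ 5/2 + 215.827ms (1/2)
4. 1294.964ms @ 3 + 323.741ms (3/4)
5. 1618.705ms @ 15/4 + 323.741ms (3/4)
6. 1942.446ms @ 9/2 + 647.482ms (3/2)
7. 2589.928ms @ 6 + 184.995ms (3/7)
8. 2774.923ms @ 45/7 + 184.995ms (3/7)
9. 2959.918ms @ 48/7 + 184.995ms (3/7)
10. 3144.913ms @ 51/7 + 184.995ms (3/7)
11. 3329.908ms @ 54/7 + 184.995ms (3/7)
12. 3514.902ms @ 57/7 + 369.99ms (6/7)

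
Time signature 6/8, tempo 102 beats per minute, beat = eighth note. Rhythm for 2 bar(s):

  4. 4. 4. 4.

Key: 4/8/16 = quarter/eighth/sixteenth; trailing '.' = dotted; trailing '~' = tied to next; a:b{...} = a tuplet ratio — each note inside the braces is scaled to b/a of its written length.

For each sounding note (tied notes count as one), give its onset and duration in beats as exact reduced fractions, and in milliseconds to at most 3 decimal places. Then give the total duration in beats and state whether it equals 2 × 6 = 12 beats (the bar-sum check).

1) 0.0ms=0b +1764.706ms=3b
2) 1764.706ms=3b +1764.706ms=3b
3) 3529.412ms=6b +1764.706ms=3b
4) 5294.118ms=9b +1764.706ms=3b
Σ=12b of 12 (102bpm 6/8) — PASS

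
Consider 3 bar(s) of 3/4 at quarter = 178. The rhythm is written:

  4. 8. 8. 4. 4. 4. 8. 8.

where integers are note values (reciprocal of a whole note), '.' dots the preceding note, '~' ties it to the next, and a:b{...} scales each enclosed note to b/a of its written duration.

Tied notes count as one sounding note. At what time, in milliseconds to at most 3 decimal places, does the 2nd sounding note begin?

1. 0.0ms @ 0 + 505.618ms (3/2)
2. 505.618ms @ 3/2 + 252.809ms (3/4)
3. 758.427ms @ 9/4 + 252.809ms (3/4)
4. 1011.236ms @ 3 + 505.618ms (3/2)
5. 1516.854ms @ 9/2 + 505.618ms (3/2)
6. 2022.472ms @ 6 + 505.618ms (3/2)
7. 2528.09ms @ 15/2 + 252.809ms (3/4)
8. 2780.899ms @ 33/4 + 252.809ms (3/4)

note 2 onset = 3/2b = 505.618ms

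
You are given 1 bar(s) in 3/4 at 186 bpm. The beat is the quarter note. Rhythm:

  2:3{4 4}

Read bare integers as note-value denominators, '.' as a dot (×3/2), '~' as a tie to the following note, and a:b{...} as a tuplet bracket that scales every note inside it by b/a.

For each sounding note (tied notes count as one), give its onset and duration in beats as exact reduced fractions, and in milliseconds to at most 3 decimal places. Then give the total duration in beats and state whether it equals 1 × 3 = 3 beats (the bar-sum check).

1) 0.0ms=0b +483.871ms=3/2b
2) 483.871ms=3/2b +483.871ms=3/2b
Σ=3b of 3 (186bpm 3/4) — PASS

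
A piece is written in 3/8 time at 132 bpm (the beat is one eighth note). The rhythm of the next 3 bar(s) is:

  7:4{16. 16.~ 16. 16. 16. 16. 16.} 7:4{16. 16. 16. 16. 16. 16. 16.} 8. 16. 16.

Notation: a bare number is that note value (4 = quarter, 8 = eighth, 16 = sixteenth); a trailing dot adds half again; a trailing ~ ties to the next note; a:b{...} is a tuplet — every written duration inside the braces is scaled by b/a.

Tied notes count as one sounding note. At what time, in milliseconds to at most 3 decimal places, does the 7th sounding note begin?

note 7 onset = 3b = 1363.636ms

1. 0.0ms @ 0 + 194.805ms (3/7)
2. 194.805ms @ 3/7 + 389.61ms (6/7)
3. 584.416ms @ 9/7 + 194.805ms (3/7)
4. 779.221ms @ 12/7 + 194.805ms (3/7)
5. 974.026ms @ 15/7 + 194.805ms (3/7)
6. 1168.831ms @ 18/7 + 194.805ms (3/7)
7. 1363.636ms @ 3 + 194.805ms (3/7)
8. 1558.442ms @ 24/7 + 194.805ms (3/7)
9. 1753.247ms @ 27/7 + 194.805ms (3/7)
10. 1948.052ms @ 30/7 + 194.805ms (3/7)
11. 2142.857ms @ 33/7 + 194.805ms (3/7)
12. 2337.662ms @ 36/7 + 194.805ms (3/7)
13. 2532.468ms @ 39/7 + 194.805ms (3/7)
14. 2727.273ms @ 6 + 681.818ms (3/2)
15. 3409.091ms @ 15/2 + 340.909ms (3/4)
16. 3750.0ms @ 33/4 + 340.909ms (3/4)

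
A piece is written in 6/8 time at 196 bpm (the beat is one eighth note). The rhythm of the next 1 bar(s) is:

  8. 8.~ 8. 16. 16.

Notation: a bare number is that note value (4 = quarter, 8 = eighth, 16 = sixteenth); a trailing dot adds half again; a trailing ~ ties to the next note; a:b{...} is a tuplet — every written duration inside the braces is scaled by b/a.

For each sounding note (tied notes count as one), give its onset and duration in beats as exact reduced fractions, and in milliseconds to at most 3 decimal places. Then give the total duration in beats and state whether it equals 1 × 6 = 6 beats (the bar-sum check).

1) 0.0ms=0b +459.184ms=3/2b
2) 459.184ms=3/2b +918.367ms=3b
3) 1377.551ms=9/2b +229.592ms=3/4b
4) 1607.143ms=21/4b +229.592ms=3/4b
Σ=6b of 6 (196bpm 6/8) — PASS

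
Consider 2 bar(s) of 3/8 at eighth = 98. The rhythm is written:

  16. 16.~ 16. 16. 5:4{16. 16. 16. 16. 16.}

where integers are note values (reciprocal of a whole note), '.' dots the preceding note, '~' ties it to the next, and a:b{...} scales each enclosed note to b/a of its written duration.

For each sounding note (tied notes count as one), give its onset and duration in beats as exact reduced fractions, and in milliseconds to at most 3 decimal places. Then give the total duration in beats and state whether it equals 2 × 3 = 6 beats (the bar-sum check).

1) 0.0ms=0b +459.184ms=3/4b
2) 459.184ms=3/4b +918.367ms=3/2b
3) 1377.551ms=9/4b +459.184ms=3/4b
4) 1836.735ms=3b +367.347ms=3/5b
5) 2204.082ms=18/5b +367.347ms=3/5b
6) 2571.429ms=21/5b +367.347ms=3/5b
7) 2938.776ms=24/5b +367.347ms=3/5b
8) 3306.122ms=27/5b +367.347ms=3/5b
Σ=6b of 6 (98bpm 3/8) — PASS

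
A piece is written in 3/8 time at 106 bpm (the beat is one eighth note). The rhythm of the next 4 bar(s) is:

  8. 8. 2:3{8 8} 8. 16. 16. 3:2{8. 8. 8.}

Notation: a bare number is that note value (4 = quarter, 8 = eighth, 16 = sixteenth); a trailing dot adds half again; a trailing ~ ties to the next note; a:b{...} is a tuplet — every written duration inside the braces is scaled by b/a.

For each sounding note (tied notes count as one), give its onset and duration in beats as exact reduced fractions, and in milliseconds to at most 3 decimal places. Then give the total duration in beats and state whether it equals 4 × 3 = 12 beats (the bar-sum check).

1) 0.0ms=0b +849.057ms=3/2b
2) 849.057ms=3/2b +849.057ms=3/2b
3) 1698.113ms=3b +849.057ms=3/2b
4) 2547.17ms=9/2b +849.057ms=3/2b
5) 3396.226ms=6b +849.057ms=3/2b
6) 4245.283ms=15/2b +424.528ms=3/4b
7) 4669.811ms=33/4b +424.528ms=3/4b
8) 5094.34ms=9b +566.038ms=1b
9) 5660.377ms=10b +566.038ms=1b
10) 6226.415ms=11b +566.038ms=1b
Σ=12b of 12 (106bpm 3/8) — PASS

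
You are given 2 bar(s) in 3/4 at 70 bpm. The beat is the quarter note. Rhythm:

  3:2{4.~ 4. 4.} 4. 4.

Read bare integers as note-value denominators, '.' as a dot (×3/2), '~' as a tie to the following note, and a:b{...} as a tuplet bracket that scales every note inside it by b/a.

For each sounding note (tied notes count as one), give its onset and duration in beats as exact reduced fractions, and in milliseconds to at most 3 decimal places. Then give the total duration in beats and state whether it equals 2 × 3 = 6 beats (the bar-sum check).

1) 0.0ms=0b +1714.286ms=2b
2) 1714.286ms=2b +857.143ms=1b
3) 2571.429ms=3b +1285.714ms=3/2b
4) 3857.143ms=9/2b +1285.714ms=3/2b
Σ=6b of 6 (70bpm 3/4) — PASS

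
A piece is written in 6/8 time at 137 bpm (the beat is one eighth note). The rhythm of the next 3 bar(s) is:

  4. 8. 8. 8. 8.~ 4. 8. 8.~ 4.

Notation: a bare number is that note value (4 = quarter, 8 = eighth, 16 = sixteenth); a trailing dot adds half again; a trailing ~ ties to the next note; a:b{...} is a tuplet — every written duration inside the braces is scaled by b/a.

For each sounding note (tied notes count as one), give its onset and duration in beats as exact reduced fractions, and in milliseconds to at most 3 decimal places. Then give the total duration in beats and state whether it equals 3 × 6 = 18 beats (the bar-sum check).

1) 0.0ms=0b +1313.869ms=3b
2) 1313.869ms=3b +656.934ms=3/2b
3) 1970.803ms=9/2b +656.934ms=3/2b
4) 2627.737ms=6b +656.934ms=3/2b
5) 3284.672ms=15/2b +1970.803ms=9/2b
6) 5255.474ms=12b +656.934ms=3/2b
7) 5912.409ms=27/2b +1970.803ms=9/2b
Σ=18b of 18 (137bpm 6/8) — PASS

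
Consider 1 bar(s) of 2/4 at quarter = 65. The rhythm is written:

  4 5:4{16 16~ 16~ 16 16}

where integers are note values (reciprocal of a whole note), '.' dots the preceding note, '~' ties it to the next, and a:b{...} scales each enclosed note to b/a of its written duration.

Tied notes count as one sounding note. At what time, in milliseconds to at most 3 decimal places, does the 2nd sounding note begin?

note 2 onset = 1b = 923.077ms

1. 0.0ms @ 0 + 923.077ms (1)
2. 923.077ms @ 1 + 184.615ms (1/5)
3. 1107.692ms @ 6/5 + 553.846ms (3/5)
4. 1661.538ms @ 9/5 + 184.615ms (1/5)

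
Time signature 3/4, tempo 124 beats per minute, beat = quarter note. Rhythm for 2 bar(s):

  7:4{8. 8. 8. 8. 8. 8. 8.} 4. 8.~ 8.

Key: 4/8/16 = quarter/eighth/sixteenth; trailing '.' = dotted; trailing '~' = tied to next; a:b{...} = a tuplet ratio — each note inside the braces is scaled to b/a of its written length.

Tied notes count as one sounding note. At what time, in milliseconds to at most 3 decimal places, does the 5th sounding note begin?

note 5 onset = 12/7b = 829.493ms

1. 0.0ms @ 0 + 207.373ms (3/7)
2. 207.373ms @ 3/7 + 207.373ms (3/7)
3. 414.747ms @ 6/7 + 207.373ms (3/7)
4. 622.12ms @ 9/7 + 207.373ms (3/7)
5. 829.493ms @ 12/7 + 207.373ms (3/7)
6. 1036.866ms @ 15/7 + 207.373ms (3/7)
7. 1244.24ms @ 18/7 + 207.373ms (3/7)
8. 1451.613ms @ 3 + 725.806ms (3/2)
9. 2177.419ms @ 9/2 + 725.806ms (3/2)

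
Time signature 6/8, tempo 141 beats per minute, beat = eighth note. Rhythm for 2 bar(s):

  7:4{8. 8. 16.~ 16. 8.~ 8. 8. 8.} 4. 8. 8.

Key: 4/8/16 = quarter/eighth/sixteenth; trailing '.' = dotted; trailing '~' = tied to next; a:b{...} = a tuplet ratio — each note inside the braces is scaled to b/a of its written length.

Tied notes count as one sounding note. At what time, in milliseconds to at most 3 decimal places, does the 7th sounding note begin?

note 7 onset = 6b = 2553.191ms

1. 0.0ms @ 0 + 364.742ms (6/7)
2. 364.742ms @ 6/7 + 364.742ms (6/7)
3. 729.483ms @ 12/7 + 364.742ms (6/7)
4. 1094.225ms @ 18/7 + 729.483ms (12/7)
5. 1823.708ms @ 30/7 + 364.742ms (6/7)
6. 2188.45ms @ 36/7 + 364.742ms (6/7)
7. 2553.191ms @ 6 + 1276.596ms (3)
8. 3829.787ms @ 9 + 638.298ms (3/2)
9. 4468.085ms @ 21/2 + 638.298ms (3/2)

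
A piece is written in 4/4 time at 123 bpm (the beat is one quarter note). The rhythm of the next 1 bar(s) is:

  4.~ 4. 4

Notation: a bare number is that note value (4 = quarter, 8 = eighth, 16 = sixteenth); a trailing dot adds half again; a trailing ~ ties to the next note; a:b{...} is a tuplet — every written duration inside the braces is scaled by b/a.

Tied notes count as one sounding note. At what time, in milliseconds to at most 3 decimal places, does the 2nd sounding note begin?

1. 0.0ms @ 0 + 1463.415ms (3)
2. 1463.415ms @ 3 + 487.805ms (1)

note 2 onset = 3b = 1463.415ms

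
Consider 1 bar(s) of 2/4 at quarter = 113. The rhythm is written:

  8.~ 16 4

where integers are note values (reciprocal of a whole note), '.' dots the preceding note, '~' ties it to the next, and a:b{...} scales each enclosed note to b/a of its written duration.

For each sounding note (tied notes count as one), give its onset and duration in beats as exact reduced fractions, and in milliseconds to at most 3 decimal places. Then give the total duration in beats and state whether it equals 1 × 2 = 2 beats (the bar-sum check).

1) 0.0ms=0b +530.973ms=1b
2) 530.973ms=1b +530.973ms=1b
Σ=2b of 2 (113bpm 2/4) — PASS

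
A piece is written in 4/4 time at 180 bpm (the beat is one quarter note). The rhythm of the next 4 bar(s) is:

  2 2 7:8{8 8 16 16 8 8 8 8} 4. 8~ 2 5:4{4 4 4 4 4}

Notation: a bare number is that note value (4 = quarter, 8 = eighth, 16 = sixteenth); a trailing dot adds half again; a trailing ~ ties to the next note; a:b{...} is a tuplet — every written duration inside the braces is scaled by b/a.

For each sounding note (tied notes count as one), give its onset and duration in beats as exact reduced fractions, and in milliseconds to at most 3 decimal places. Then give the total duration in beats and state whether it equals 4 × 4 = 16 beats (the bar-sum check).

1) 0.0ms=0b +666.667ms=2b
2) 666.667ms=2b +666.667ms=2b
3) 1333.333ms=4b +190.476ms=4/7b
4) 1523.81ms=32/7b +190.476ms=4/7b
5) 1714.286ms=36/7b +95.238ms=2/7b
6) 1809.524ms=38/7b +95.238ms=2/7b
7) 1904.762ms=40/7b +190.476ms=4/7b
8) 2095.238ms=44/7b +190.476ms=4/7b
9) 2285.714ms=48/7b +190.476ms=4/7b
10) 2476.19ms=52/7b +190.476ms=4/7b
11) 2666.667ms=8b +500.0ms=3/2b
12) 3166.667ms=19/2b +833.333ms=5/2b
13) 4000.0ms=12b +266.667ms=4/5b
14) 4266.667ms=64/5b +266.667ms=4/5b
15) 4533.333ms=68/5b +266.667ms=4/5b
16) 4800.0ms=72/5b +266.667ms=4/5b
17) 5066.667ms=76/5b +266.667ms=4/5b
Σ=16b of 16 (180bpm 4/4) — PASS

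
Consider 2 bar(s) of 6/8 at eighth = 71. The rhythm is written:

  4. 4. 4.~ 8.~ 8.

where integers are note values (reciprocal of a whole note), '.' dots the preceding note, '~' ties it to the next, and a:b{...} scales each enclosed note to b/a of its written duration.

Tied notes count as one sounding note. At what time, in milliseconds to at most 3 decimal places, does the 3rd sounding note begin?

note 3 onset = 6b = 5070.423ms

1. 0.0ms @ 0 + 2535.211ms (3)
2. 2535.211ms @ 3 + 2535.211ms (3)
3. 5070.423ms @ 6 + 5070.423ms (6)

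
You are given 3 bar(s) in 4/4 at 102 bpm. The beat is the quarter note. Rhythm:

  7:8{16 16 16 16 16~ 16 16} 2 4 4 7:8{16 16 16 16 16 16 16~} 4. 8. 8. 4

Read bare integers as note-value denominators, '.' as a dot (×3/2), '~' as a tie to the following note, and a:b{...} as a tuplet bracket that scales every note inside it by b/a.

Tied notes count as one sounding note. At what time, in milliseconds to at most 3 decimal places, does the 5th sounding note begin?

note 5 onset = 8/7b = 672.269ms

1. 0.0ms @ 0 + 168.067ms (2/7)
2. 168.067ms @ 2/7 + 168.067ms (2/7)
3. 336.134ms @ 4/7 + 168.067ms (2/7)
4. 504.202ms @ 6/7 + 168.067ms (2/7)
5. 672.269ms @ 8/7 + 336.134ms (4/7)
6. 1008.403ms @ 12/7 + 168.067ms (2/7)
7. 1176.471ms @ 2 + 1176.471ms (2)
8. 2352.941ms @ 4 + 588.235ms (1)
9. 2941.176ms @ 5 + 588.235ms (1)
10. 3529.412ms @ 6 + 168.067ms (2/7)
11. 3697.479ms @ 44/7 + 168.067ms (2/7)
12. 3865.546ms @ 46/7 + 168.067ms (2/7)
13. 4033.613ms @ 48/7 + 168.067ms (2/7)
14. 4201.681ms @ 50/7 + 168.067ms (2/7)
15. 4369.748ms @ 52/7 + 168.067ms (2/7)
16. 4537.815ms @ 54/7 + 1050.42ms (25/14)
17. 5588.235ms @ 19/2 + 441.176ms (3/4)
18. 6029.412ms @ 41/4 + 441.176ms (3/4)
19. 6470.588ms @ 11 + 588.235ms (1)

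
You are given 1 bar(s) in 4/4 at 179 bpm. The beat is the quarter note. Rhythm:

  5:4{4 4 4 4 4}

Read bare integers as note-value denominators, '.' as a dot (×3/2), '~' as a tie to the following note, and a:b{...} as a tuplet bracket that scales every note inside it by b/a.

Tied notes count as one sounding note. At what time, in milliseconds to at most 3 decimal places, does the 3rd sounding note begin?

1. 0.0ms @ 0 + 268.156ms (4/5)
2. 268.156ms @ 4/5 + 268.156ms (4/5)
3. 536.313ms @ 8/5 + 268.156ms (4/5)
4. 804.469ms @ 12/5 + 268.156ms (4/5)
5. 1072.626ms @ 16/5 + 268.156ms (4/5)

note 3 onset = 8/5b = 536.313ms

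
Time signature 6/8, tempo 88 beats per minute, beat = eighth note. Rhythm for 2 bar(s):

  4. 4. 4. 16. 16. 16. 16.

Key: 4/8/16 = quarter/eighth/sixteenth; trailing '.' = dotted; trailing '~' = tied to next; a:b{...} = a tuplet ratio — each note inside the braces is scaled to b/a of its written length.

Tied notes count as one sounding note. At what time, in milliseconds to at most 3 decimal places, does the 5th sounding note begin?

note 5 onset = 39/4b = 6647.727ms

1. 0.0ms @ 0 + 2045.455ms (3)
2. 2045.455ms @ 3 + 2045.455ms (3)
3. 4090.909ms @ 6 + 2045.455ms (3)
4. 6136.364ms @ 9 + 511.364ms (3/4)
5. 6647.727ms @ 39/4 + 511.364ms (3/4)
6. 7159.091ms @ 21/2 + 511.364ms (3/4)
7. 7670.455ms @ 45/4 + 511.364ms (3/4)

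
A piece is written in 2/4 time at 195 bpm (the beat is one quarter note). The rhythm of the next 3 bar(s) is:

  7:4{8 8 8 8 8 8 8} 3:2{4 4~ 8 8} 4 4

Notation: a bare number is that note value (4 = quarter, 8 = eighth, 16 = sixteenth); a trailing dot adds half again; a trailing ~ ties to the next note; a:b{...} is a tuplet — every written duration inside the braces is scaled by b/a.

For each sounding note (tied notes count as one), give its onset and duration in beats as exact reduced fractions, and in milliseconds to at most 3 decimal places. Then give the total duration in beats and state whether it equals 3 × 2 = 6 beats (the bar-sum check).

1) 0.0ms=0b +87.912ms=2/7b
2) 87.912ms=2/7b +87.912ms=2/7b
3) 175.824ms=4/7b +87.912ms=2/7b
4) 263.736ms=6/7b +87.912ms=2/7b
5) 351.648ms=8/7b +87.912ms=2/7b
6) 439.56ms=10/7b +87.912ms=2/7b
7) 527.473ms=12/7b +87.912ms=2/7b
8) 615.385ms=2b +205.128ms=2/3b
9) 820.513ms=8/3b +307.692ms=1b
10) 1128.205ms=11/3b +102.564ms=1/3b
11) 1230.769ms=4b +307.692ms=1b
12) 1538.462ms=5b +307.692ms=1b
Σ=6b of 6 (195bpm 2/4) — PASS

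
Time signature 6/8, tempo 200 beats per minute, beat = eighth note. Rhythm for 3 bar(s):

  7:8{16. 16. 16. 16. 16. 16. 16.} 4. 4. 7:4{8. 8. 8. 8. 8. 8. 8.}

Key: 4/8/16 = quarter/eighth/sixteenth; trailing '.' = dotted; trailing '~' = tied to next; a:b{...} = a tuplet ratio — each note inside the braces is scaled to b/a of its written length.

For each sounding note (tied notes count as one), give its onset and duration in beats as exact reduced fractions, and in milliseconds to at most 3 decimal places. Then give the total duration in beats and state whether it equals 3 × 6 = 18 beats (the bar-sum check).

1) 0.0ms=0b +257.143ms=6/7b
2) 257.143ms=6/7b +257.143ms=6/7b
3) 514.286ms=12/7b +257.143ms=6/7b
4) 771.429ms=18/7b +257.143ms=6/7b
5) 1028.571ms=24/7b +257.143ms=6/7b
6) 1285.714ms=30/7b +257.143ms=6/7b
7) 1542.857ms=36/7b +257.143ms=6/7b
8) 1800.0ms=6b +900.0ms=3b
9) 2700.0ms=9b +900.0ms=3b
10) 3600.0ms=12b +257.143ms=6/7b
11) 3857.143ms=90/7b +257.143ms=6/7b
12) 4114.286ms=96/7b +257.143ms=6/7b
13) 4371.429ms=102/7b +257.143ms=6/7b
14) 4628.571ms=108/7b +257.143ms=6/7b
15) 4885.714ms=114/7b +257.143ms=6/7b
16) 5142.857ms=120/7b +257.143ms=6/7b
Σ=18b of 18 (200bpm 6/8) — PASS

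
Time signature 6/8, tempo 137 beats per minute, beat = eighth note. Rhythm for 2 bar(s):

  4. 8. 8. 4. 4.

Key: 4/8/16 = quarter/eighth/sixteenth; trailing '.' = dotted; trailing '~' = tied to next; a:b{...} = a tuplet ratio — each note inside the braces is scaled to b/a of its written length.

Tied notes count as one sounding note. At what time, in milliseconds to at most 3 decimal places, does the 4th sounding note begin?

1. 0.0ms @ 0 + 1313.869ms (3)
2. 1313.869ms @ 3 + 656.934ms (3/2)
3. 1970.803ms @ 9/2 + 656.934ms (3/2)
4. 2627.737ms @ 6 + 1313.869ms (3)
5. 3941.606ms @ 9 + 1313.869ms (3)

note 4 onset = 6b = 2627.737ms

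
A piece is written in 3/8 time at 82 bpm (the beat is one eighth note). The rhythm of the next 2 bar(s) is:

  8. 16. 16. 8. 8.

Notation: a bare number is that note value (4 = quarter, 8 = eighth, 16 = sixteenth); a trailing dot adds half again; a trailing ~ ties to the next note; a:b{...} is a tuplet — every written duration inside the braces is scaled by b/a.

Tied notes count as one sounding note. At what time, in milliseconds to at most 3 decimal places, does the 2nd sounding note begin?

note 2 onset = 3/2b = 1097.561ms

1. 0.0ms @ 0 + 1097.561ms (3/2)
2. 1097.561ms @ 3/2 + 548.78ms (3/4)
3. 1646.341ms @ 9/4 + 548.78ms (3/4)
4. 2195.122ms @ 3 + 1097.561ms (3/2)
5. 3292.683ms @ 9/2 + 1097.561ms (3/2)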